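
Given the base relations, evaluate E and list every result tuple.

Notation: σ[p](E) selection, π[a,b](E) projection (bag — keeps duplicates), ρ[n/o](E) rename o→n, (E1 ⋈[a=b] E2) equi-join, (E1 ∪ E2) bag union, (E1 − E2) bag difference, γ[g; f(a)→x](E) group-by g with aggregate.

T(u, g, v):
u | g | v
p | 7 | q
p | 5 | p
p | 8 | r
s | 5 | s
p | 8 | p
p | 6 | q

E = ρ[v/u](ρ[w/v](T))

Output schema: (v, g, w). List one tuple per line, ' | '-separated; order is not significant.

Stepwise |·|:
  T → 6
  ρ[w/v](T) → 6
  ρ[v/u](ρ[w/v](T)) → 6

== RESULT ==
v | g | w
p | 5 | p
p | 6 | q
p | 7 | q
p | 8 | p
p | 8 | r
s | 5 | s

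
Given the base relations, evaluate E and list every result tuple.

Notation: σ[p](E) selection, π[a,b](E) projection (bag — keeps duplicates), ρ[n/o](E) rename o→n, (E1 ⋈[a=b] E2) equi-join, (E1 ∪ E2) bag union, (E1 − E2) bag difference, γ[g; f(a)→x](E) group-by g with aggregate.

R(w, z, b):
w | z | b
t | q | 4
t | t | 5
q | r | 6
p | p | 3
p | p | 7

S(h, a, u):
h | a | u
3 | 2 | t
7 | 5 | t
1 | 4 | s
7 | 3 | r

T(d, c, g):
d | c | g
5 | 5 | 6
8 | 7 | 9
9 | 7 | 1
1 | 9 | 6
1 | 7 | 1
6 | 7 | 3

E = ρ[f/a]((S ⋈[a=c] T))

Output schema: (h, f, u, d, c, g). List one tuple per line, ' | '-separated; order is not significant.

Row counts bottom-up:
  S → 4
  T → 6
  (S ⋈[a=c] T) → 1
  ρ[f/a]((S ⋈[a=c] T)) → 1

== RESULT ==
h | f | u | d | c | g
7 | 5 | t | 5 | 5 | 6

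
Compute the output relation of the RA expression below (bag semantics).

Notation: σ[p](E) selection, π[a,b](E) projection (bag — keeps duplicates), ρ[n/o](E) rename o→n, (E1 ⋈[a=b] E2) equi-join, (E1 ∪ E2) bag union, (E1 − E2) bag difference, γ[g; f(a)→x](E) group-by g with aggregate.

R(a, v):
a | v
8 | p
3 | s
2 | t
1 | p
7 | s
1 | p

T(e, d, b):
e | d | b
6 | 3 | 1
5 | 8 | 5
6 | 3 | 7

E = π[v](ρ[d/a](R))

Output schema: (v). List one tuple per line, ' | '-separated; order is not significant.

Per-node cardinality:
  R → 6
  ρ[d/a](R) → 6
  π[v](ρ[d/a](R)) → 6

== RESULT ==
v
p
p
p
s
s
t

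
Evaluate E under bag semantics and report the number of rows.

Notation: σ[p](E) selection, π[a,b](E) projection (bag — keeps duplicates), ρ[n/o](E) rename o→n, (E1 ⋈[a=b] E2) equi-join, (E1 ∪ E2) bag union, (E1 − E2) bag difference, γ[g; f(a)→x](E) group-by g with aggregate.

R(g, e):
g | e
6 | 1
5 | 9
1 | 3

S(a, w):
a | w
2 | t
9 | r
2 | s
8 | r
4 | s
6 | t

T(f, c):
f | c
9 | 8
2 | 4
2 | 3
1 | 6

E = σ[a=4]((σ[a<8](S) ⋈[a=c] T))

Row counts bottom-up:
  S → 6
  σ[a<8](S) → 4
  T → 4
  (σ[a<8](S) ⋈[a=c] T) → 2
  σ[a=4]((σ[a<8](S) ⋈[a=c] T)) → 1

|E| = 1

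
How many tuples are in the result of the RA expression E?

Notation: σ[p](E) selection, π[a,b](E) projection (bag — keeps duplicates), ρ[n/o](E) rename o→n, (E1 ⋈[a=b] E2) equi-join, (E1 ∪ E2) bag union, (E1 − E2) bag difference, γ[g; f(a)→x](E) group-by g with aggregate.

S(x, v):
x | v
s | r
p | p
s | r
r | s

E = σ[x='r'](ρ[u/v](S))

Per-node cardinality:
  S → 4
  ρ[u/v](S) → 4
  σ[x='r'](ρ[u/v](S)) → 1

|E| = 1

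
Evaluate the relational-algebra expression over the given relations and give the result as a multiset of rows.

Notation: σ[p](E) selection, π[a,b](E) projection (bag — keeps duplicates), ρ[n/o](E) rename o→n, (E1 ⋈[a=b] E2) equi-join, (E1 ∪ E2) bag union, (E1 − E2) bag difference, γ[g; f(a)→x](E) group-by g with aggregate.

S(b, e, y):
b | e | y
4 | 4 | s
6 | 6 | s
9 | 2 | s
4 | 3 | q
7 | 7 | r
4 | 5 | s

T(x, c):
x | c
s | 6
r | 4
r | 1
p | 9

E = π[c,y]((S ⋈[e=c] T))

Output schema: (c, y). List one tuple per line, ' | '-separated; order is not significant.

Subexpression sizes:
  S → 6
  T → 4
  (S ⋈[e=c] T) → 2
  π[c,y]((S ⋈[e=c] T)) → 2

== RESULT ==
c | y
4 | s
6 | s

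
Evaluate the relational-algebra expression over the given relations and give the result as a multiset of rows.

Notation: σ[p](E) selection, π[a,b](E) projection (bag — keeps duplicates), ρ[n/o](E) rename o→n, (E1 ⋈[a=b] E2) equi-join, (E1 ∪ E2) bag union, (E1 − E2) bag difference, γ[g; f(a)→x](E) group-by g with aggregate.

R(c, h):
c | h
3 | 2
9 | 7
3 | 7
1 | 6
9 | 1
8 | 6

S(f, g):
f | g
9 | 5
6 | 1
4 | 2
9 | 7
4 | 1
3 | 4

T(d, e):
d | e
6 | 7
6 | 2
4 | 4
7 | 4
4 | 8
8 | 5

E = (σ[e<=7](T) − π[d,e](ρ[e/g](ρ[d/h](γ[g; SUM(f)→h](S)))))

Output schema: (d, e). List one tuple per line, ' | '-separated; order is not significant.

Row counts bottom-up:
  T → 6
  σ[e<=7](T) → 5
  S → 6
  γ[g; SUM(f)→h](S) → 5
  ρ[d/h](γ[g; SUM(f)→h](S)) → 5
  ρ[e/g](ρ[d/h](γ[g; SUM(f)→h](S))) → 5
  π[d,e](ρ[e/g](ρ[d/h](γ[g; SUM(f)→h](S)))) → 5
  (σ[e<=7](T) − π[d,e](ρ[e/g](ρ[d/h](γ[g; SUM(f)→h](S))))) → 5

== RESULT ==
d | e
4 | 4
6 | 2
6 | 7
7 | 4
8 | 5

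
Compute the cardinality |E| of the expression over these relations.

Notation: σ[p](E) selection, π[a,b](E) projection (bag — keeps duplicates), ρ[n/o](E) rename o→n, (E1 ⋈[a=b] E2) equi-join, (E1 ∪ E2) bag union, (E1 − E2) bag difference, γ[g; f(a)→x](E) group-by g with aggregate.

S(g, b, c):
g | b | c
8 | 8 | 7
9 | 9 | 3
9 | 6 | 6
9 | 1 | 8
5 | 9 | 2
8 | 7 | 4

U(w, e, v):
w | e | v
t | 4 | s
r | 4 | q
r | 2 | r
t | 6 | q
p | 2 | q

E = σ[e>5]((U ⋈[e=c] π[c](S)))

Subexpression sizes:
  U → 5
  S → 6
  π[c](S) → 6
  (U ⋈[e=c] π[c](S)) → 5
  σ[e>5]((U ⋈[e=c] π[c](S))) → 1

|E| = 1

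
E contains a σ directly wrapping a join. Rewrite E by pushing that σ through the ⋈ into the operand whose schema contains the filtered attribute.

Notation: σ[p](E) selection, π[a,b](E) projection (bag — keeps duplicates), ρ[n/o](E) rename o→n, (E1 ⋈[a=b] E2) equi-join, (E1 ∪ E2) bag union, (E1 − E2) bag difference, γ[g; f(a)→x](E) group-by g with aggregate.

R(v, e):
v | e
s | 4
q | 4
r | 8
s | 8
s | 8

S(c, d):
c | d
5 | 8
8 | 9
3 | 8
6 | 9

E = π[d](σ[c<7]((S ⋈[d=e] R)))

σ filters on c, owned by the left side.
E' = π[d]((σ[c<7](S) ⋈[d=e] R))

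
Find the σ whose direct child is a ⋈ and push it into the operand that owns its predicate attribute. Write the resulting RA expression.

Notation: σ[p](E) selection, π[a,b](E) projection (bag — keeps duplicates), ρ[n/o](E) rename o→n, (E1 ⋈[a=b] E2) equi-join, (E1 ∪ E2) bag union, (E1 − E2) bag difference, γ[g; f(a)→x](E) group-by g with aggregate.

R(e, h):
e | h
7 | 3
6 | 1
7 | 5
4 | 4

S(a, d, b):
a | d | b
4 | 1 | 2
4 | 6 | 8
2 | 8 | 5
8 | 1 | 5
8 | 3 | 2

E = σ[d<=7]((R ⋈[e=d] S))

σ filters on d, owned by the right side.
E' = (R ⋈[e=d] σ[d<=7](S))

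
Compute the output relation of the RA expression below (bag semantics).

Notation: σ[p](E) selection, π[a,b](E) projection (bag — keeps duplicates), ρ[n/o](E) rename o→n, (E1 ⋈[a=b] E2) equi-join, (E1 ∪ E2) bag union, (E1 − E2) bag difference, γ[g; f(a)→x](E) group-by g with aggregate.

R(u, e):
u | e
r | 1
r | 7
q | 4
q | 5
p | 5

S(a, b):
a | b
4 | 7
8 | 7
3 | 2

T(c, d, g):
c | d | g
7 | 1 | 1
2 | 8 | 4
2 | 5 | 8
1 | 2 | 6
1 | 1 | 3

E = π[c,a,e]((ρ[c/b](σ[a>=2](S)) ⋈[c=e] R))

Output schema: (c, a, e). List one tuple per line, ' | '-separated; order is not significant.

Per-node cardinality:
  S → 3
  σ[a>=2](S) → 3
  ρ[c/b](σ[a>=2](S)) → 3
  R → 5
  (ρ[c/b](σ[a>=2](S)) ⋈[c=e] R) → 2
  π[c,a,e]((ρ[c/b](σ[a>=2](S)) ⋈[c=e] R)) → 2

== RESULT ==
c | a | e
7 | 4 | 7
7 | 8 | 7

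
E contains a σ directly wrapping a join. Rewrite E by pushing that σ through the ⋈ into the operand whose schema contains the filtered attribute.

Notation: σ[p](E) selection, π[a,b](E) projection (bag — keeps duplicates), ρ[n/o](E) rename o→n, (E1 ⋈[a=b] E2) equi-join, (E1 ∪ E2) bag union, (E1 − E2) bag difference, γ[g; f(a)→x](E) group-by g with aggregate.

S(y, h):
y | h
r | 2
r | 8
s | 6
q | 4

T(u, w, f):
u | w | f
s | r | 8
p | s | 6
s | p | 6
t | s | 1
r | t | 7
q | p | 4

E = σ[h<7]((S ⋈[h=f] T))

σ filters on h, owned by the left side.
E' = (σ[h<7](S) ⋈[h=f] T)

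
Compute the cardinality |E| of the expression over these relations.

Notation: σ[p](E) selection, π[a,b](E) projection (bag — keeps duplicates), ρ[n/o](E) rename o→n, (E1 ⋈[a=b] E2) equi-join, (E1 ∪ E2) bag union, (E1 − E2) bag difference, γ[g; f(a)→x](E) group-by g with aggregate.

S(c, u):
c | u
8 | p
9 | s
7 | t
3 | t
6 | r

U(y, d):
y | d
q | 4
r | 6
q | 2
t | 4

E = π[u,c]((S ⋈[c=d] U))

Stepwise |·|:
  S → 5
  U → 4
  (S ⋈[c=d] U) → 1
  π[u,c]((S ⋈[c=d] U)) → 1

|E| = 1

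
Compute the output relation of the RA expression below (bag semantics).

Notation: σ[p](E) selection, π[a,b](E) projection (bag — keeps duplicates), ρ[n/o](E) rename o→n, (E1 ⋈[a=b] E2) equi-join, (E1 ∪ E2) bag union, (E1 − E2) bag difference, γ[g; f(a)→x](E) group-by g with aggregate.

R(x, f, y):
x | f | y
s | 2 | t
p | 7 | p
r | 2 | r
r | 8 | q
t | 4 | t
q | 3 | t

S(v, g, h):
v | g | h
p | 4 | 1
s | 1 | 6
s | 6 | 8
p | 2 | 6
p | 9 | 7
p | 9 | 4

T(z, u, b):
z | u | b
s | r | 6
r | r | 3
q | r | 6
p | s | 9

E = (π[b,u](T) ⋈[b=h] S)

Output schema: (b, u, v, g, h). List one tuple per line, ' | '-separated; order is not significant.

Row counts bottom-up:
  T → 4
  π[b,u](T) → 4
  S → 6
  (π[b,u](T) ⋈[b=h] S) → 4

== RESULT ==
b | u | v | g | h
6 | r | p | 2 | 6
6 | r | p | 2 | 6
6 | r | s | 1 | 6
6 | r | s | 1 | 6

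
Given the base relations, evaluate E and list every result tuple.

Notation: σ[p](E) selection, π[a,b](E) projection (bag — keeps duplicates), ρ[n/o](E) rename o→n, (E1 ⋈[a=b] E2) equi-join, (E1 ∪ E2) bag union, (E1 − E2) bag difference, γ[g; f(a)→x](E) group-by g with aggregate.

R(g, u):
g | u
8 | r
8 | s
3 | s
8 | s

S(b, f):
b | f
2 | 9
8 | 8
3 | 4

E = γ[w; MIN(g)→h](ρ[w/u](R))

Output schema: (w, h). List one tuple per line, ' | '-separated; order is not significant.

Row counts bottom-up:
  R → 4
  ρ[w/u](R) → 4
  γ[w; MIN(g)→h](ρ[w/u](R)) → 2

== RESULT ==
w | h
r | 8
s | 3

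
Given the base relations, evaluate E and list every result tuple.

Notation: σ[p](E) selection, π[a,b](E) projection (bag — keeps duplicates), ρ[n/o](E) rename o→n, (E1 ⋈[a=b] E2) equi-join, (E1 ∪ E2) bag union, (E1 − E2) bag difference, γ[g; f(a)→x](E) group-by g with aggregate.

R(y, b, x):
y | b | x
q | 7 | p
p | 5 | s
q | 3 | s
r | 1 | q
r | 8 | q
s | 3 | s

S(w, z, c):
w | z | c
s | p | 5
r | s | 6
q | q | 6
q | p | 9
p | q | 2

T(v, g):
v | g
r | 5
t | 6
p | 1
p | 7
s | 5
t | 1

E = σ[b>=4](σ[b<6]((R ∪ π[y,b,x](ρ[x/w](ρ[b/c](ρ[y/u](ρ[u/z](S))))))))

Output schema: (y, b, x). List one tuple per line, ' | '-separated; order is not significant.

Stepwise |·|:
  R → 6
  S → 5
  ρ[u/z](S) → 5
  ρ[y/u](ρ[u/z](S)) → 5
  ρ[b/c](ρ[y/u](ρ[u/z](S))) → 5
  ρ[x/w](ρ[b/c](ρ[y/u](ρ[u/z](S)))) → 5
  π[y,b,x](ρ[x/w](ρ[b/c](ρ[y/u](ρ[u/z](S))))) → 5
  (R ∪ π[y,b,x](ρ[x/w](ρ[b/c](ρ[y/u](ρ[u/z](S)))))) → 11
  σ[b<6]((R ∪ π[y,b,x](ρ[x/w](ρ[b/c](ρ[y/u](ρ[u/z](S))))))) → 6
  σ[b>=4](σ[b<6]((R ∪ π[y,b,x](ρ[x/w](ρ[b/c](ρ[y/u](ρ[u/z](S)))))))) → 2

== RESULT ==
y | b | x
p | 5 | s
p | 5 | s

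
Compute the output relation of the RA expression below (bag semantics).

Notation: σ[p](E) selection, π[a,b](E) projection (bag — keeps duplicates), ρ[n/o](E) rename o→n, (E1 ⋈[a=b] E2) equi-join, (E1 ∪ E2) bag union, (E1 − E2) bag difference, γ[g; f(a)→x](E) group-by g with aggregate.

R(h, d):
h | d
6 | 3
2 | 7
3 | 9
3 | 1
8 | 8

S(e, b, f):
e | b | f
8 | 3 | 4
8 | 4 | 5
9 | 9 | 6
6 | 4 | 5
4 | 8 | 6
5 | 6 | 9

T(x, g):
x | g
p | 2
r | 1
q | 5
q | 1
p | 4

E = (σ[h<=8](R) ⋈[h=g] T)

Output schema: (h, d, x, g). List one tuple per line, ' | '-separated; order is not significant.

Stepwise |·|:
  R → 5
  σ[h<=8](R) → 5
  T → 5
  (σ[h<=8](R) ⋈[h=g] T) → 1

== RESULT ==
h | d | x | g
2 | 7 | p | 2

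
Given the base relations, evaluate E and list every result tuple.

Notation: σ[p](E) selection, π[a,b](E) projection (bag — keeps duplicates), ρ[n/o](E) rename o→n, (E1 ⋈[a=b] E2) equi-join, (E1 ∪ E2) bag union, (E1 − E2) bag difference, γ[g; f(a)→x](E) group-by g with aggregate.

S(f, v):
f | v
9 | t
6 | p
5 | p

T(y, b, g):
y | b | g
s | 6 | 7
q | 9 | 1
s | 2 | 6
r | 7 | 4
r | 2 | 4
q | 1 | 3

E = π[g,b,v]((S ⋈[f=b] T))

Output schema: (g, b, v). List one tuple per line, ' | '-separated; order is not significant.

Row counts bottom-up:
  S → 3
  T → 6
  (S ⋈[f=b] T) → 2
  π[g,b,v]((S ⋈[f=b] T)) → 2

== RESULT ==
g | b | v
1 | 9 | t
7 | 6 | p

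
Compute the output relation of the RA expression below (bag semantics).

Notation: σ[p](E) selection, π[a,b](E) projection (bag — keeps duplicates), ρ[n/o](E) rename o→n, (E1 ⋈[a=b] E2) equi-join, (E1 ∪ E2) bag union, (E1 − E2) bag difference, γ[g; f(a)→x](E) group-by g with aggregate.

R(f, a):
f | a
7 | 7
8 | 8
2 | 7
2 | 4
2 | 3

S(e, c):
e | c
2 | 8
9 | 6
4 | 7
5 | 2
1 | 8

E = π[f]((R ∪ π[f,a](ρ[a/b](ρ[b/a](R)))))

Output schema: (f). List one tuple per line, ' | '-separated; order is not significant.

Stepwise |·|:
  R → 5
  R → 5
  ρ[b/a](R) → 5
  ρ[a/b](ρ[b/a](R)) → 5
  π[f,a](ρ[a/b](ρ[b/a](R))) → 5
  (R ∪ π[f,a](ρ[a/b](ρ[b/a](R)))) → 10
  π[f]((R ∪ π[f,a](ρ[a/b](ρ[b/a](R))))) → 10

== RESULT ==
f
2
2
2
2
2
2
7
7
8
8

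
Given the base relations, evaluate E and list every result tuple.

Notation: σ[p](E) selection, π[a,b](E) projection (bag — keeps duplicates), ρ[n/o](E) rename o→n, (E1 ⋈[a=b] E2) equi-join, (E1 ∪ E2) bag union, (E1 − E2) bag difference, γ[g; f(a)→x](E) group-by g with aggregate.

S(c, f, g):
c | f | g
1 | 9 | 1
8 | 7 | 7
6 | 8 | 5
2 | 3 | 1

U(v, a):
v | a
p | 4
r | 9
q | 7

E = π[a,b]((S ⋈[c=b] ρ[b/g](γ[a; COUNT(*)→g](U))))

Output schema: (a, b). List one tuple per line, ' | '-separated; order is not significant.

Row counts bottom-up:
  S → 4
  U → 3
  γ[a; COUNT(*)→g](U) → 3
  ρ[b/g](γ[a; COUNT(*)→g](U)) → 3
  (S ⋈[c=b] ρ[b/g](γ[a; COUNT(*)→g](U))) → 3
  π[a,b]((S ⋈[c=b] ρ[b/g](γ[a; COUNT(*)→g](U)))) → 3

== RESULT ==
a | b
4 | 1
7 | 1
9 | 1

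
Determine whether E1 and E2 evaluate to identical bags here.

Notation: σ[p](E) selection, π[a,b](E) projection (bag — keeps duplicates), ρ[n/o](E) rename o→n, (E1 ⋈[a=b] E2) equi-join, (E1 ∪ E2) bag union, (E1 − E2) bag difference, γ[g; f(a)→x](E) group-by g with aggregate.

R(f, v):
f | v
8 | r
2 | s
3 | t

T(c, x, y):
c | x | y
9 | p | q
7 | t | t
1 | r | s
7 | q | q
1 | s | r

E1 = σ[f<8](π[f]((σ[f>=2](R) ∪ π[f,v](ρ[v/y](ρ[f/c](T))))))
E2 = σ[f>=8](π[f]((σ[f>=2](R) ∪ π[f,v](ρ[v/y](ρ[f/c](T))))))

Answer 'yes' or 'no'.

E1 row counts bottom-up:
  R → 3
  σ[f>=2](R) → 3
  T → 5
  ρ[f/c](T) → 5
  ρ[v/y](ρ[f/c](T)) → 5
  π[f,v](ρ[v/y](ρ[f/c](T))) → 5
  (σ[f>=2](R) ∪ π[f,v](ρ[v/y](ρ[f/c](T)))) → 8
  π[f]((σ[f>=2](R) ∪ π[f,v](ρ[v/y](ρ[f/c](T))))) → 8
  σ[f<8](π[f]((σ[f>=2](R) ∪ π[f,v](ρ[v/y](ρ[f/c](T)))))) → 6
E2 row counts bottom-up:
  R → 3
  σ[f>=2](R) → 3
  T → 5
  ρ[f/c](T) → 5
  ρ[v/y](ρ[f/c](T)) → 5
  π[f,v](ρ[v/y](ρ[f/c](T))) → 5
  (σ[f>=2](R) ∪ π[f,v](ρ[v/y](ρ[f/c](T)))) → 8
  π[f]((σ[f>=2](R) ∪ π[f,v](ρ[v/y](ρ[f/c](T))))) → 8
  σ[f>=8](π[f]((σ[f>=2](R) ∪ π[f,v](ρ[v/y](ρ[f/c](T)))))) → 2

E1 result:
f
1
1
2
3
7
7
E2 result:
f
8
9
Witness: (1,) appears 2× in E1 but 0× in E2.

no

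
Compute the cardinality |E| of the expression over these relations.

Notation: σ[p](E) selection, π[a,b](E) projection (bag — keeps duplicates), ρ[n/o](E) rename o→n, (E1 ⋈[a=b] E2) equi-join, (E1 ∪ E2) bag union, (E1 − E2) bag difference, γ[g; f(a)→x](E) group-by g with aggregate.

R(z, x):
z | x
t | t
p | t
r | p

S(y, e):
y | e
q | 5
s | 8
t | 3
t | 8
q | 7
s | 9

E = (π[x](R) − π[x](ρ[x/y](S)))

Row counts bottom-up:
  R → 3
  π[x](R) → 3
  S → 6
  ρ[x/y](S) → 6
  π[x](ρ[x/y](S)) → 6
  (π[x](R) − π[x](ρ[x/y](S))) → 1

|E| = 1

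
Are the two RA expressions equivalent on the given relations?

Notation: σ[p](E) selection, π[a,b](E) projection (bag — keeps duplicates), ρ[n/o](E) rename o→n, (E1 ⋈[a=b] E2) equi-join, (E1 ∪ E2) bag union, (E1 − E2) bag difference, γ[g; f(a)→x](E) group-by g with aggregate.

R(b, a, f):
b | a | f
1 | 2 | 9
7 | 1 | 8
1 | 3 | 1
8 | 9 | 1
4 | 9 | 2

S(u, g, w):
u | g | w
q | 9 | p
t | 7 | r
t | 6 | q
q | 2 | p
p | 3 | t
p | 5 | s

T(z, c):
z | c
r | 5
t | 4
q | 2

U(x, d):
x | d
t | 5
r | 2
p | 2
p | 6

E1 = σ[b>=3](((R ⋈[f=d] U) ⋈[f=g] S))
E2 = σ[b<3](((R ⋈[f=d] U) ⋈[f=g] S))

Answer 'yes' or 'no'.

E1 stepwise |·|:
  R → 5
  U → 4
  (R ⋈[f=d] U) → 2
  S → 6
  ((R ⋈[f=d] U) ⋈[f=g] S) → 2
  σ[b>=3](((R ⋈[f=d] U) ⋈[f=g] S)) → 2
E2 stepwise |·|:
  R → 5
  U → 4
  (R ⋈[f=d] U) → 2
  S → 6
  ((R ⋈[f=d] U) ⋈[f=g] S) → 2
  σ[b<3](((R ⋈[f=d] U) ⋈[f=g] S)) → 0

E1 result:
b | a | f | x | d | u | g | w
4 | 9 | 2 | p | 2 | q | 2 | p
4 | 9 | 2 | r | 2 | q | 2 | p
E2 result:
b | a | f | x | d | u | g | w
(0 rows)
Witness: (4, 9, 2, 'r', 2, 'q', 2, 'p') appears 1× in E1 but 0× in E2.

no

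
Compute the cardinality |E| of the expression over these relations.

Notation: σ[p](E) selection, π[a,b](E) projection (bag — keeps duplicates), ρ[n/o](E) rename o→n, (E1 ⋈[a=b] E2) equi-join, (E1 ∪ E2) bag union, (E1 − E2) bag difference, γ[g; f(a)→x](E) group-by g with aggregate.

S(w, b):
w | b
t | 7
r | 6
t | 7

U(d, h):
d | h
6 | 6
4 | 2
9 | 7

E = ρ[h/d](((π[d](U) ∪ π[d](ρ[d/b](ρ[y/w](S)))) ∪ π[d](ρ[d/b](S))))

Subexpression sizes:
  U → 3
  π[d](U) → 3
  S → 3
  ρ[y/w](S) → 3
  ρ[d/b](ρ[y/w](S)) → 3
  π[d](ρ[d/b](ρ[y/w](S))) → 3
  (π[d](U) ∪ π[d](ρ[d/b](ρ[y/w](S)))) → 6
  S → 3
  ρ[d/b](S) → 3
  π[d](ρ[d/b](S)) → 3
  ((π[d](U) ∪ π[d](ρ[d/b](ρ[y/w](S)))) ∪ π[d](ρ[d/b](S))) → 9
  ρ[h/d](((π[d](U) ∪ π[d](ρ[d/b](ρ[y/w](S)))) ∪ π[d](ρ[d/b](S)))) → 9

|E| = 9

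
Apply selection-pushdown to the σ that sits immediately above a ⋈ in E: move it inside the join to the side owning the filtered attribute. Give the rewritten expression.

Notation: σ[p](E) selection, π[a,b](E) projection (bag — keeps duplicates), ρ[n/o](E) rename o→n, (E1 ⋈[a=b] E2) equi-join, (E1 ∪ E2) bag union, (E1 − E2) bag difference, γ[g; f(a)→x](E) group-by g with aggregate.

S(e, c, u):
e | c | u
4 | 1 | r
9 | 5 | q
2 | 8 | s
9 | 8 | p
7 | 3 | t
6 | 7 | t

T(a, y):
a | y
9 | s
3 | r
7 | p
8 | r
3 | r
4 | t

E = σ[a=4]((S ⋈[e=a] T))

σ filters on a, owned by the right side.
E' = (S ⋈[e=a] σ[a=4](T))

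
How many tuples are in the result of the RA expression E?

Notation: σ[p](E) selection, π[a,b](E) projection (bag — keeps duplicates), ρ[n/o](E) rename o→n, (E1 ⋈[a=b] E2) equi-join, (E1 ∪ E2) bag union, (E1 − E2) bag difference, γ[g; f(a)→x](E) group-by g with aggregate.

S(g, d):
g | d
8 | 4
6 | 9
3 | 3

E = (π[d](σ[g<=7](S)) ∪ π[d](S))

Row counts bottom-up:
  S → 3
  σ[g<=7](S) → 2
  π[d](σ[g<=7](S)) → 2
  S → 3
  π[d](S) → 3
  (π[d](σ[g<=7](S)) ∪ π[d](S)) → 5

|E| = 5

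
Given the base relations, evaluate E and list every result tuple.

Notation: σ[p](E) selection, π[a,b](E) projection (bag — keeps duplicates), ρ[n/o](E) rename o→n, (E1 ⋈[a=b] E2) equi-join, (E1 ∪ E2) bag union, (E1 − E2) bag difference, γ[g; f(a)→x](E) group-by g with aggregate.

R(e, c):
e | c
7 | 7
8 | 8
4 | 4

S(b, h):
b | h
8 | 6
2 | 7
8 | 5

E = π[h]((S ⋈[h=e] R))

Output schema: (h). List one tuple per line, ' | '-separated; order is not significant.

Per-node cardinality:
  S → 3
  R → 3
  (S ⋈[h=e] R) → 1
  π[h]((S ⋈[h=e] R)) → 1

== RESULT ==
h
7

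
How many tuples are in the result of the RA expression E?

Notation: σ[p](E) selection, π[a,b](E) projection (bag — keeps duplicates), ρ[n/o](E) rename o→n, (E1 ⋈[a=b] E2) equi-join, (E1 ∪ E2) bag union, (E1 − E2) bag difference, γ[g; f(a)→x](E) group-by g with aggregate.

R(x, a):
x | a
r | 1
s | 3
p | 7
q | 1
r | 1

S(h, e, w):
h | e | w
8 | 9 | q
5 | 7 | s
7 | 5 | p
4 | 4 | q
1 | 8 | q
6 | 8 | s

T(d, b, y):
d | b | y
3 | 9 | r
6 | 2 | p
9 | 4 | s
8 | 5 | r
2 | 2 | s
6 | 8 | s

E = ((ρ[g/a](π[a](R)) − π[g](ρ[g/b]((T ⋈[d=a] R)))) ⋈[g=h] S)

Subexpression sizes:
  R → 5
  π[a](R) → 5
  ρ[g/a](π[a](R)) → 5
  T → 6
  R → 5
  (T ⋈[d=a] R) → 1
  ρ[g/b]((T ⋈[d=a] R)) → 1
  π[g](ρ[g/b]((T ⋈[d=a] R))) → 1
  (ρ[g/a](π[a](R)) − π[g](ρ[g/b]((T ⋈[d=a] R)))) → 5
  S → 6
  ((ρ[g/a](π[a](R)) − π[g](ρ[g/b]((T ⋈[d=a] R)))) ⋈[g=h] S) → 4

|E| = 4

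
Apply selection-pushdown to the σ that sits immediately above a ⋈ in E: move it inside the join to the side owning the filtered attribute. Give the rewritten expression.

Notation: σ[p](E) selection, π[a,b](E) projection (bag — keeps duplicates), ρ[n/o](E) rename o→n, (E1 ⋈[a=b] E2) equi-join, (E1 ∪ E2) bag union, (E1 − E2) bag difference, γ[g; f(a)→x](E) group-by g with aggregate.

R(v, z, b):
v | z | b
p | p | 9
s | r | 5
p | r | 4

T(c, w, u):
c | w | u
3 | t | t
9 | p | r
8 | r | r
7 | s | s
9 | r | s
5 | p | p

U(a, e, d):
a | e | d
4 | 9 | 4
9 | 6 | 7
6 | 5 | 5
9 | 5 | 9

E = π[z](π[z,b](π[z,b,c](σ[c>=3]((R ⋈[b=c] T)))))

σ filters on c, owned by the right side.
E' = π[z](π[z,b](π[z,b,c]((R ⋈[b=c] σ[c>=3](T)))))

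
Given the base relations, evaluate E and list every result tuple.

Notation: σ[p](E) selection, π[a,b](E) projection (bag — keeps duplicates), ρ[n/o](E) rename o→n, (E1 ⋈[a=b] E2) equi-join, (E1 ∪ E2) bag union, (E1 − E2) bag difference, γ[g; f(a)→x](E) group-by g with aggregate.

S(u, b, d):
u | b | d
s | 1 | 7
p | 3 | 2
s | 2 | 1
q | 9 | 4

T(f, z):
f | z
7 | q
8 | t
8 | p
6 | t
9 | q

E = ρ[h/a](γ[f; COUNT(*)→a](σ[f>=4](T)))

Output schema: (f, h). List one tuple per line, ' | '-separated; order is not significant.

Stepwise |·|:
  T → 5
  σ[f>=4](T) → 5
  γ[f; COUNT(*)→a](σ[f>=4](T)) → 4
  ρ[h/a](γ[f; COUNT(*)→a](σ[f>=4](T))) → 4

== RESULT ==
f | h
6 | 1
7 | 1
8 | 2
9 | 1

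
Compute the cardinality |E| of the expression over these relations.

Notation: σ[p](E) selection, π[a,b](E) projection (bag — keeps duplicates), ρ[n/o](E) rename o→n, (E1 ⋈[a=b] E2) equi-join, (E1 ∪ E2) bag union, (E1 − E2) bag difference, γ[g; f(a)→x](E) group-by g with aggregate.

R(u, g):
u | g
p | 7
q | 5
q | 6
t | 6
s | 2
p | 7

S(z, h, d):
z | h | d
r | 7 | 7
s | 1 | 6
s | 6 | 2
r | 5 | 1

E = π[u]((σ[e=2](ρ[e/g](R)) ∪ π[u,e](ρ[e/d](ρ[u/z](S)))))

Subexpression sizes:
  R → 6
  ρ[e/g](R) → 6
  σ[e=2](ρ[e/g](R)) → 1
  S → 4
  ρ[u/z](S) → 4
  ρ[e/d](ρ[u/z](S)) → 4
  π[u,e](ρ[e/d](ρ[u/z](S))) → 4
  (σ[e=2](ρ[e/g](R)) ∪ π[u,e](ρ[e/d](ρ[u/z](S)))) → 5
  π[u]((σ[e=2](ρ[e/g](R)) ∪ π[u,e](ρ[e/d](ρ[u/z](S))))) → 5

|E| = 5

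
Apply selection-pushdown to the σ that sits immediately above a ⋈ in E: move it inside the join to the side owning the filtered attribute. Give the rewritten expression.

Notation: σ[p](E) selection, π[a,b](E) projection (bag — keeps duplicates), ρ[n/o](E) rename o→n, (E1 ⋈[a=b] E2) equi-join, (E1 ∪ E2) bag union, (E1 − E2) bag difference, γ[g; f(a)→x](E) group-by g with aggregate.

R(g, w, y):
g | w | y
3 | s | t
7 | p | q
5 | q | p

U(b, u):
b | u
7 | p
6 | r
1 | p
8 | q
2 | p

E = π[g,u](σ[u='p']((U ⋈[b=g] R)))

σ filters on u, owned by the left side.
E' = π[g,u]((σ[u='p'](U) ⋈[b=g] R))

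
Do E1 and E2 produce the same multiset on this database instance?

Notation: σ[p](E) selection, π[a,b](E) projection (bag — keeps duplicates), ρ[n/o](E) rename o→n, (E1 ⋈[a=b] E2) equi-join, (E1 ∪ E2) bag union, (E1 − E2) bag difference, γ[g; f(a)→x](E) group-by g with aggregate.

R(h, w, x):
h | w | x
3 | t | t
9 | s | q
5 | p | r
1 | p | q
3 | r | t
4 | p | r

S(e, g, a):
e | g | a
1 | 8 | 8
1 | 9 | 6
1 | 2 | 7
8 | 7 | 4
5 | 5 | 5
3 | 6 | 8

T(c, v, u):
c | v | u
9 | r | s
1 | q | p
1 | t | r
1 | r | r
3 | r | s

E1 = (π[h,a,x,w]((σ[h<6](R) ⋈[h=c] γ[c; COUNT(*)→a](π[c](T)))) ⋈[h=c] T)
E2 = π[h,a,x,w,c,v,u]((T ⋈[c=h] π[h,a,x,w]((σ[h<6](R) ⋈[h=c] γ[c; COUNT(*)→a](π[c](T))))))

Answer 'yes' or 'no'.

E1 stepwise |·|:
  R → 6
  σ[h<6](R) → 5
  T → 5
  π[c](T) → 5
  γ[c; COUNT(*)→a](π[c](T)) → 3
  (σ[h<6](R) ⋈[h=c] γ[c; COUNT(*)→a](π[c](T))) → 3
  π[h,a,x,w]((σ[h<6](R) ⋈[h=c] γ[c; COUNT(*)→a](π[c](T)))) → 3
  T → 5
  (π[h,a,x,w]((σ[h<6](R) ⋈[h=c] γ[c; COUNT(*)→a](π[c](T)))) ⋈[h=c] T) → 5
E2 stepwise |·|:
  T → 5
  R → 6
  σ[h<6](R) → 5
  T → 5
  π[c](T) → 5
  γ[c; COUNT(*)→a](π[c](T)) → 3
  (σ[h<6](R) ⋈[h=c] γ[c; COUNT(*)→a](π[c](T))) → 3
  π[h,a,x,w]((σ[h<6](R) ⋈[h=c] γ[c; COUNT(*)→a](π[c](T)))) → 3
  (T ⋈[c=h] π[h,a,x,w]((σ[h<6](R) ⋈[h=c] γ[c; COUNT(*)→a](π[c](T))))) → 5
  π[h,a,x,w,c,v,u]((T ⋈[c=h] π[h,a,x,w]((σ[h<6](R) ⋈[h=c] γ[c; COUNT(*)→a](π[c](T)))))) → 5

E1 and E2 produce the same multiset:
h | a | x | w | c | v | u
1 | 3 | q | p | 1 | q | p
1 | 3 | q | p | 1 | r | r
1 | 3 | q | p | 1 | t | r
3 | 1 | t | r | 3 | r | s
3 | 1 | t | t | 3 | r | s

yes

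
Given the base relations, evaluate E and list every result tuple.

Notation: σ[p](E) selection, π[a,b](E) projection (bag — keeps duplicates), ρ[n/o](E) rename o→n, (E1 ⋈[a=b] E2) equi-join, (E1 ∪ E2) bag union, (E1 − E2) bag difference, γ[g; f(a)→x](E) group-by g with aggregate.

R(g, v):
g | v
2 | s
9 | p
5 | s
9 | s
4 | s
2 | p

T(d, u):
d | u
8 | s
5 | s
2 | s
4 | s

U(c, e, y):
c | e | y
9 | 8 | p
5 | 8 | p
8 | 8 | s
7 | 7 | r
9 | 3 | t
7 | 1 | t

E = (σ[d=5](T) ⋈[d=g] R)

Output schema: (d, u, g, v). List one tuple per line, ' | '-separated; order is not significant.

Row counts bottom-up:
  T → 4
  σ[d=5](T) → 1
  R → 6
  (σ[d=5](T) ⋈[d=g] R) → 1

== RESULT ==
d | u | g | v
5 | s | 5 | s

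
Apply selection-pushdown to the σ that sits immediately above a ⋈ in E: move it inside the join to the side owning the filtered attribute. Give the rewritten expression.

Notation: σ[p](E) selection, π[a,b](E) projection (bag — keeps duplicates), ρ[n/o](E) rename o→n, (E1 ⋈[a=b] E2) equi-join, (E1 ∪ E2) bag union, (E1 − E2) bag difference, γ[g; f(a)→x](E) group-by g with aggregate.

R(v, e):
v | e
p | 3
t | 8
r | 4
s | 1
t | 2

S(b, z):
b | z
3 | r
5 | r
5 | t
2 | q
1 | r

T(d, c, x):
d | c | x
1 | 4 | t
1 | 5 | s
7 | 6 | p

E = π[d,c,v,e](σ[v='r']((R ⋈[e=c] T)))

σ filters on v, owned by the left side.
E' = π[d,c,v,e]((σ[v='r'](R) ⋈[e=c] T))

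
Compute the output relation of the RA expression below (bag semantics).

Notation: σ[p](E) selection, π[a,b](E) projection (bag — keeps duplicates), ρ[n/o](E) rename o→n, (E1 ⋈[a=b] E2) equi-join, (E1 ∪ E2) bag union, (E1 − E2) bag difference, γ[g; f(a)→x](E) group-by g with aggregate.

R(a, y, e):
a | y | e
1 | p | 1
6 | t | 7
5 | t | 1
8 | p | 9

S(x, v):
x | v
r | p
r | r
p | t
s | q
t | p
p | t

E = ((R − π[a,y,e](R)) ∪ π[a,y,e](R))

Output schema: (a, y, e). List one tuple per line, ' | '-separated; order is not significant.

Per-node cardinality:
  R → 4
  R → 4
  π[a,y,e](R) → 4
  (R − π[a,y,e](R)) → 0
  R → 4
  π[a,y,e](R) → 4
  ((R − π[a,y,e](R)) ∪ π[a,y,e](R)) → 4

== RESULT ==
a | y | e
1 | p | 1
5 | t | 1
6 | t | 7
8 | p | 9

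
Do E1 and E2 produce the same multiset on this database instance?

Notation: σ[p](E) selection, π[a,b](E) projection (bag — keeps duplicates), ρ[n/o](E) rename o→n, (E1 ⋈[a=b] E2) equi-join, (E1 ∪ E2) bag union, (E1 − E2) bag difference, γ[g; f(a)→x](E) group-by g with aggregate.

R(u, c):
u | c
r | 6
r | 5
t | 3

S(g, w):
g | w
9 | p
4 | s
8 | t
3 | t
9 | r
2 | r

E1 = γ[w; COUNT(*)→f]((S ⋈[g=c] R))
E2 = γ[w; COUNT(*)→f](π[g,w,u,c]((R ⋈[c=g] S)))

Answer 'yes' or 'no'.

E1 stepwise |·|:
  S → 6
  R → 3
  (S ⋈[g=c] R) → 1
  γ[w; COUNT(*)→f]((S ⋈[g=c] R)) → 1
E2 stepwise |·|:
  R → 3
  S → 6
  (R ⋈[c=g] S) → 1
  π[g,w,u,c]((R ⋈[c=g] S)) → 1
  γ[w; COUNT(*)→f](π[g,w,u,c]((R ⋈[c=g] S))) → 1

E1 and E2 produce the same multiset:
w | f
t | 1

yes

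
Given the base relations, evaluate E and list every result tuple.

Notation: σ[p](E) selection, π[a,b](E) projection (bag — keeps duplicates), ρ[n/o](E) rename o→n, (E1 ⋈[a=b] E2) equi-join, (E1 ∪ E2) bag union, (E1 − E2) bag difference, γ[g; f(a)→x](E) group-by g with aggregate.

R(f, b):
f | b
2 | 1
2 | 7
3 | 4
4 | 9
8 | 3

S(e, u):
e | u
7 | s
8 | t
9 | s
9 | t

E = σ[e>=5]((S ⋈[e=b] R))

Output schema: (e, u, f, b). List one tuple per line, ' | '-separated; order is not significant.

Row counts bottom-up:
  S → 4
  R → 5
  (S ⋈[e=b] R) → 3
  σ[e>=5]((S ⋈[e=b] R)) → 3

== RESULT ==
e | u | f | b
7 | s | 2 | 7
9 | s | 4 | 9
9 | t | 4 | 9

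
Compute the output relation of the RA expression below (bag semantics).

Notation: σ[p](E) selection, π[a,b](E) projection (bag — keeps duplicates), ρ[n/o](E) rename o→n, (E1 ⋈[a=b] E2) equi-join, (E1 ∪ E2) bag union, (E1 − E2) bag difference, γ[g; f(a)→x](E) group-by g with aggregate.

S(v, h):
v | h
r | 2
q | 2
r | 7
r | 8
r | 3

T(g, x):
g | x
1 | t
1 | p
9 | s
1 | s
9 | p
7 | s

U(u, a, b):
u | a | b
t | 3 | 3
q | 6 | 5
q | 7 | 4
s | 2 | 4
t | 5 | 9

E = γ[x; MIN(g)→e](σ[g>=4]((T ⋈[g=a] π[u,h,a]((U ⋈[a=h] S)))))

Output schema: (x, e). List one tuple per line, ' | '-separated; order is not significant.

Row counts bottom-up:
  T → 6
  U → 5
  S → 5
  (U ⋈[a=h] S) → 4
  π[u,h,a]((U ⋈[a=h] S)) → 4
  (T ⋈[g=a] π[u,h,a]((U ⋈[a=h] S))) → 1
  σ[g>=4]((T ⋈[g=a] π[u,h,a]((U ⋈[a=h] S)))) → 1
  γ[x; MIN(g)→e](σ[g>=4]((T ⋈[g=a] π[u,h,a]((U ⋈[a=h] S))))) → 1

== RESULT ==
x | e
s | 7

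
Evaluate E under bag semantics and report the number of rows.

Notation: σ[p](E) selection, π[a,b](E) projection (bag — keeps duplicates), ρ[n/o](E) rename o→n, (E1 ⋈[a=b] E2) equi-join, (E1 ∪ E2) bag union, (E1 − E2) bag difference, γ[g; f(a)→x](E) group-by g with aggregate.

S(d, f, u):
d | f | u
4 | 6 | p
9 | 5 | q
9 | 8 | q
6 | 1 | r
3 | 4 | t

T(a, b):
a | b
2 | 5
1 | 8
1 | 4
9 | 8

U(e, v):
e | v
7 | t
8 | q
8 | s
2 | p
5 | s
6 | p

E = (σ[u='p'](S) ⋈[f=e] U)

Subexpression sizes:
  S → 5
  σ[u='p'](S) → 1
  U → 6
  (σ[u='p'](S) ⋈[f=e] U) → 1

|E| = 1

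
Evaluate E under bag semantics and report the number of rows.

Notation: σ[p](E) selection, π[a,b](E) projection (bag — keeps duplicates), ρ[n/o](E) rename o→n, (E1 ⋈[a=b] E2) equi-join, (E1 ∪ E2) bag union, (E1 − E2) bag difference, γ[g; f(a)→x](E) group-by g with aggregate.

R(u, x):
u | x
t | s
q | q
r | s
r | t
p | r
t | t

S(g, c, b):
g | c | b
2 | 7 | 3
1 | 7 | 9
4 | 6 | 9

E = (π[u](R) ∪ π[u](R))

Subexpression sizes:
  R → 6
  π[u](R) → 6
  R → 6
  π[u](R) → 6
  (π[u](R) ∪ π[u](R)) → 12

|E| = 12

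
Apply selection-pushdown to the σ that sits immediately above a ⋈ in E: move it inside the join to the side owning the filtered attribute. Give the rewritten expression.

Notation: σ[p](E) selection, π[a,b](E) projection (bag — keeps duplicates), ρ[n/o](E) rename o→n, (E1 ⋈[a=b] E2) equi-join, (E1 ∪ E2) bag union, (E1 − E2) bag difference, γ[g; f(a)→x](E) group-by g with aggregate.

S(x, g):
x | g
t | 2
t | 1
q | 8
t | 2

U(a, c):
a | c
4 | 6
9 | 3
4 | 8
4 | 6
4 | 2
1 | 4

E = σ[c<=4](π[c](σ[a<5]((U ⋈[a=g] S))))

σ filters on a, owned by the left side.
E' = σ[c<=4](π[c]((σ[a<5](U) ⋈[a=g] S)))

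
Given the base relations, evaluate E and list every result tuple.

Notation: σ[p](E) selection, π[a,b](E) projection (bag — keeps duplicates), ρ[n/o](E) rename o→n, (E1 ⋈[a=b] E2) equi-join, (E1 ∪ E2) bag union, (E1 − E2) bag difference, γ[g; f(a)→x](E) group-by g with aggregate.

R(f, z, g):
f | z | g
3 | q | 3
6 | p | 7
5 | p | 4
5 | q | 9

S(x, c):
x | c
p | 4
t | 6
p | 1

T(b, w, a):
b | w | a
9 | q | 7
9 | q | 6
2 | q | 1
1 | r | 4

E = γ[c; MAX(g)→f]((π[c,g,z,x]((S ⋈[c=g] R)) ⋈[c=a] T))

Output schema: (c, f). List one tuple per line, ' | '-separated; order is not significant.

Stepwise |·|:
  S → 3
  R → 4
  (S ⋈[c=g] R) → 1
  π[c,g,z,x]((S ⋈[c=g] R)) → 1
  T → 4
  (π[c,g,z,x]((S ⋈[c=g] R)) ⋈[c=a] T) → 1
  γ[c; MAX(g)→f]((π[c,g,z,x]((S ⋈[c=g] R)) ⋈[c=a] T)) → 1

== RESULT ==
c | f
4 | 4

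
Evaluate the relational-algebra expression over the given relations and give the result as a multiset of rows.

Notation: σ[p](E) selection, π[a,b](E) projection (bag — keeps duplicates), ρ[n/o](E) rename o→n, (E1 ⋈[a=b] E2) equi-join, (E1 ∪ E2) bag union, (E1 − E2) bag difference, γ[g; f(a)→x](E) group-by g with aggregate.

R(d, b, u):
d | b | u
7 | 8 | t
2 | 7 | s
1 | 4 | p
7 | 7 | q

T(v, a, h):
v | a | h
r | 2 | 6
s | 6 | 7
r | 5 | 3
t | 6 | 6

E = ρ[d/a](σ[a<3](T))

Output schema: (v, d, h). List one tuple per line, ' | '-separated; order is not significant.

Row counts bottom-up:
  T → 4
  σ[a<3](T) → 1
  ρ[d/a](σ[a<3](T)) → 1

== RESULT ==
v | d | h
r | 2 | 6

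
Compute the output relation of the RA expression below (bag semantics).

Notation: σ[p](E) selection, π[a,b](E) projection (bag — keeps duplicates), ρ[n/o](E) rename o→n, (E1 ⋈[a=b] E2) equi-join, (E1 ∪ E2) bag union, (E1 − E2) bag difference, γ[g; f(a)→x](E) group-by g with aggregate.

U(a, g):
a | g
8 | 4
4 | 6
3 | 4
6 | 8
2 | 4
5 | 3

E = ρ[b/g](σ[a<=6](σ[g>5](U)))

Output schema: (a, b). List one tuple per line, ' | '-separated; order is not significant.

Stepwise |·|:
  U → 6
  σ[g>5](U) → 2
  σ[a<=6](σ[g>5](U)) → 2
  ρ[b/g](σ[a<=6](σ[g>5](U))) → 2

== RESULT ==
a | b
4 | 6
6 | 8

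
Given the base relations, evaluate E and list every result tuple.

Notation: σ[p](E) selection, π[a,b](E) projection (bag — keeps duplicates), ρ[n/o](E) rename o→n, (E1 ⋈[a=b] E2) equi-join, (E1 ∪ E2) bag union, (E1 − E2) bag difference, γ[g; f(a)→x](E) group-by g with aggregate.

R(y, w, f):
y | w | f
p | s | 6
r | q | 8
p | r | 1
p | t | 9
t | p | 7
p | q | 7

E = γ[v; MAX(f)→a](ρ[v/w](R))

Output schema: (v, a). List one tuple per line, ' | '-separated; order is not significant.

Per-node cardinality:
  R → 6
  ρ[v/w](R) → 6
  γ[v; MAX(f)→a](ρ[v/w](R)) → 5

== RESULT ==
v | a
p | 7
q | 8
r | 1
s | 6
t | 9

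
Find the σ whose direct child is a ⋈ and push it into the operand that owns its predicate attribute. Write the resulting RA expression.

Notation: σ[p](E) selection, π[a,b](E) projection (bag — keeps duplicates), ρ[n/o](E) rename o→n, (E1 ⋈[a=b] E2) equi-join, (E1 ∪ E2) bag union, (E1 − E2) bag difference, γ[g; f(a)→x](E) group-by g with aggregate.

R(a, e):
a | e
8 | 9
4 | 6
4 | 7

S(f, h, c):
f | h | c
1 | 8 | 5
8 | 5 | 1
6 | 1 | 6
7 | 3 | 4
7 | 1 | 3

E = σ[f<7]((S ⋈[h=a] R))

σ filters on f, owned by the left side.
E' = (σ[f<7](S) ⋈[h=a] R)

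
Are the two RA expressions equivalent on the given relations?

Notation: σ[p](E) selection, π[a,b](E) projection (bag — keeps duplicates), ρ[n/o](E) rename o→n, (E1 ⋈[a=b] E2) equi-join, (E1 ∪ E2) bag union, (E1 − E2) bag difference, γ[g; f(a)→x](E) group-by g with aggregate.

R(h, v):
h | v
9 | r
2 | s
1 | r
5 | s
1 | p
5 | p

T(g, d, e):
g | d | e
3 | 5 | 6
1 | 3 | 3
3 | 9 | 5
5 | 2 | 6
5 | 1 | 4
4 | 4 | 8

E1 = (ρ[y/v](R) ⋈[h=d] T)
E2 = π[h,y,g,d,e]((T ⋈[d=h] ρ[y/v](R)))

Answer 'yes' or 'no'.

E1 per-node cardinality:
  R → 6
  ρ[y/v](R) → 6
  T → 6
  (ρ[y/v](R) ⋈[h=d] T) → 6
E2 per-node cardinality:
  T → 6
  R → 6
  ρ[y/v](R) → 6
  (T ⋈[d=h] ρ[y/v](R)) → 6
  π[h,y,g,d,e]((T ⋈[d=h] ρ[y/v](R))) → 6

E1 and E2 produce the same multiset:
h | y | g | d | e
1 | p | 5 | 1 | 4
1 | r | 5 | 1 | 4
2 | s | 5 | 2 | 6
5 | p | 3 | 5 | 6
5 | s | 3 | 5 | 6
9 | r | 3 | 9 | 5

yes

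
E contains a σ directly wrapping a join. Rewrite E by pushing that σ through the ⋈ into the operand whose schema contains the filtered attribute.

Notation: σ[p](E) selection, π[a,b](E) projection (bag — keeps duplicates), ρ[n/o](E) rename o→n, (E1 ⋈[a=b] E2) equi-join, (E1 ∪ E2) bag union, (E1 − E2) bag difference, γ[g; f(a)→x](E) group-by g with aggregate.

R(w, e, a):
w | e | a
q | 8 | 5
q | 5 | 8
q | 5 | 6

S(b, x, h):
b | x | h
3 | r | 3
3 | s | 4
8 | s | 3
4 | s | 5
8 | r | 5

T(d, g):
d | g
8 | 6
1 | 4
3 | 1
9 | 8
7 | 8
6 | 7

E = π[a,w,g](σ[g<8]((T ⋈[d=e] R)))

σ filters on g, owned by the left side.
E' = π[a,w,g]((σ[g<8](T) ⋈[d=e] R))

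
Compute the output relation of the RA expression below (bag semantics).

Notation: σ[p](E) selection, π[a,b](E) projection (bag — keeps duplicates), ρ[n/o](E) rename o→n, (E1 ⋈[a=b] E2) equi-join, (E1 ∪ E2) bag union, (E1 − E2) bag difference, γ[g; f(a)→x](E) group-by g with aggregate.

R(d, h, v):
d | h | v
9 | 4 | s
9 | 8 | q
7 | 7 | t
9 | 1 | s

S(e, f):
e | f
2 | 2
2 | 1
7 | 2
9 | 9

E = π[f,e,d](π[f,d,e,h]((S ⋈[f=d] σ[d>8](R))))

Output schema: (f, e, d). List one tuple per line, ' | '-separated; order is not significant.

Subexpression sizes:
  S → 4
  R → 4
  σ[d>8](R) → 3
  (S ⋈[f=d] σ[d>8](R)) → 3
  π[f,d,e,h]((S ⋈[f=d] σ[d>8](R))) → 3
  π[f,e,d](π[f,d,e,h]((S ⋈[f=d] σ[d>8](R)))) → 3

== RESULT ==
f | e | d
9 | 9 | 9
9 | 9 | 9
9 | 9 | 9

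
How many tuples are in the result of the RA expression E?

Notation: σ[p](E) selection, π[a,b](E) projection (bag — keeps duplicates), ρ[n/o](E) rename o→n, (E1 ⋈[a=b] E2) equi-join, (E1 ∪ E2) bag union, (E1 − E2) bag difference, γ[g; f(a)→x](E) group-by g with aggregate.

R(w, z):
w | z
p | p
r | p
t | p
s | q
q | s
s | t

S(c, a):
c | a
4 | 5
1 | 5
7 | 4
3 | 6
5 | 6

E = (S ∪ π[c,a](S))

Row counts bottom-up:
  S → 5
  S → 5
  π[c,a](S) → 5
  (S ∪ π[c,a](S)) → 10

|E| = 10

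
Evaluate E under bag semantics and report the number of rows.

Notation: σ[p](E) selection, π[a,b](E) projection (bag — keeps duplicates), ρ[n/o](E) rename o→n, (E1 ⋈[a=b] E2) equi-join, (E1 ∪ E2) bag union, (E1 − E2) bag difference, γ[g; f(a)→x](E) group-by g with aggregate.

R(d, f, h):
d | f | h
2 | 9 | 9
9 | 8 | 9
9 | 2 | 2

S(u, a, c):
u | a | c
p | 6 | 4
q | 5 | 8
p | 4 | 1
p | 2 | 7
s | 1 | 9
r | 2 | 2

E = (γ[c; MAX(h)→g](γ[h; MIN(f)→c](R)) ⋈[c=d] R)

Per-node cardinality:
  R → 3
  γ[h; MIN(f)→c](R) → 2
  γ[c; MAX(h)→g](γ[h; MIN(f)→c](R)) → 2
  R → 3
  (γ[c; MAX(h)→g](γ[h; MIN(f)→c](R)) ⋈[c=d] R) → 1

|E| = 1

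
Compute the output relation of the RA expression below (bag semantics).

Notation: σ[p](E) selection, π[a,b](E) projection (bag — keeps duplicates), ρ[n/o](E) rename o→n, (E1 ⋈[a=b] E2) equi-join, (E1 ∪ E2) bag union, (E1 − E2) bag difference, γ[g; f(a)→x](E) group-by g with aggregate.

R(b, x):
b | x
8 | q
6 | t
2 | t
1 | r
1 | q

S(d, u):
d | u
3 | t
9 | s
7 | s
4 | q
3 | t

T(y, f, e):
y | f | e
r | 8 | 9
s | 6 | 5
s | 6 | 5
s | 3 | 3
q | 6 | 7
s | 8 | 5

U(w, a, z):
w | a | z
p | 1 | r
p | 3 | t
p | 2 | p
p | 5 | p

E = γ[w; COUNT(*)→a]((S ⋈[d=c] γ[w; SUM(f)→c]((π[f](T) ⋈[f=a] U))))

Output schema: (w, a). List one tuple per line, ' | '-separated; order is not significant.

Per-node cardinality:
  S → 5
  T → 6
  π[f](T) → 6
  U → 4
  (π[f](T) ⋈[f=a] U) → 1
  γ[w; SUM(f)→c]((π[f](T) ⋈[f=a] U)) → 1
  (S ⋈[d=c] γ[w; SUM(f)→c]((π[f](T) ⋈[f=a] U))) → 2
  γ[w; COUNT(*)→a]((S ⋈[d=c] γ[w; SUM(f)→c]((π[f](T) ⋈[f=a] U)))) → 1

== RESULT ==
w | a
p | 2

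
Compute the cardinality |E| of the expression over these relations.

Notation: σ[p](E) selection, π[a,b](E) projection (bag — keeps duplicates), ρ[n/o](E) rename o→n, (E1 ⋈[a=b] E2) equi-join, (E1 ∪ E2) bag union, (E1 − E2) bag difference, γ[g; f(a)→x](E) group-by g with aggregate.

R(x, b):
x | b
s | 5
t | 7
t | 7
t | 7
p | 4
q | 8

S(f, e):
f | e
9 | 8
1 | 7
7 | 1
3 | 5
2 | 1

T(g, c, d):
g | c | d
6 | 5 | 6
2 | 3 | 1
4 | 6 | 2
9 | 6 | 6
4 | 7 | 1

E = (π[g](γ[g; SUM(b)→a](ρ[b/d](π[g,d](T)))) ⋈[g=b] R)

Per-node cardinality:
  T → 5
  π[g,d](T) → 5
  ρ[b/d](π[g,d](T)) → 5
  γ[g; SUM(b)→a](ρ[b/d](π[g,d](T))) → 4
  π[g](γ[g; SUM(b)→a](ρ[b/d](π[g,d](T)))) → 4
  R → 6
  (π[g](γ[g; SUM(b)→a](ρ[b/d](π[g,d](T)))) ⋈[g=b] R) → 1

|E| = 1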